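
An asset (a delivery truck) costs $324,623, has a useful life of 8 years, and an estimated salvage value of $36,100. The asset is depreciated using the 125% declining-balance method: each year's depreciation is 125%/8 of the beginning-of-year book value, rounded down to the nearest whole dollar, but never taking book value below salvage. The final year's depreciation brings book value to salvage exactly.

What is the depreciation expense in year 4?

$30,467

Depreciable base = $324,623 − $36,100 = $288,523.
Year 1: ⌊$324,623 × 125%/8⌋ = $50,722. Book value $273,901.
Year 2: ⌊$273,901 × 125%/8⌋ = $42,797. Book value $231,104.
Year 3: ⌊$231,104 × 125%/8⌋ = $36,110. Book value $194,994.
Year 4: ⌊$194,994 × 125%/8⌋ = $30,467. Book value $164,527.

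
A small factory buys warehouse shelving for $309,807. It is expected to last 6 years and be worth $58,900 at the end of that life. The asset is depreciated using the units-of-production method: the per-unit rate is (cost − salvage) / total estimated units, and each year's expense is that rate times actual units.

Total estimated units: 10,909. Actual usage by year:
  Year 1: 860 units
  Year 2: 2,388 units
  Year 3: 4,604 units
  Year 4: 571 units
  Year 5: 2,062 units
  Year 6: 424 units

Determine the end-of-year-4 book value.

$116,078

Depreciable base = $309,807 − $58,900 = $250,907.
Rate = $250,907 / 10,909 units = $23 per unit.
Year 1: 860 × $23 = $19,780. Book value $290,027.
Year 2: 2,388 × $23 = $54,924. Book value $235,103.
Year 3: 4,604 × $23 = $105,892. Book value $129,211.
Year 4: 571 × $23 = $13,133. Book value $116,078.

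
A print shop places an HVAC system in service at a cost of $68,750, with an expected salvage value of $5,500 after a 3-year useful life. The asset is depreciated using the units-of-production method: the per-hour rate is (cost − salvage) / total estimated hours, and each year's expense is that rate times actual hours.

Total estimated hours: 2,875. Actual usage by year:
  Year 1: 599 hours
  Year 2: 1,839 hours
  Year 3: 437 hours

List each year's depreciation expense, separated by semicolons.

Depreciable base = $68,750 − $5,500 = $63,250.
Rate = $63,250 / 2,875 hours = $22 per hour.
Year 1: 599 × $22 = $13,178. Book value $55,572.
Year 2: 1,839 × $22 = $40,458. Book value $15,114.
Year 3: 437 × $22 = $9,614. Book value $5,500.

$13,178; $40,458; $9,614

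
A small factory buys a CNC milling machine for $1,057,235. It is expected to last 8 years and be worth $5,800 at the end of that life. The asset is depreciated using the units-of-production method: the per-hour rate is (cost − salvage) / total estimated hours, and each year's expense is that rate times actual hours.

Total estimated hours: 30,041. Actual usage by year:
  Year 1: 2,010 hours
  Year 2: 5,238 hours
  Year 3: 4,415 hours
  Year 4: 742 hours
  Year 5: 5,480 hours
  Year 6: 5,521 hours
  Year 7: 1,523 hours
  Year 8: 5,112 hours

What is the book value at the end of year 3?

Depreciable base = $1,057,235 − $5,800 = $1,051,435.
Rate = $1,051,435 / 30,041 hours = $35 per hour.
Year 1: 2,010 × $35 = $70,350. Book value $986,885.
Year 2: 5,238 × $35 = $183,330. Book value $803,555.
Year 3: 4,415 × $35 = $154,525. Book value $649,030.

$649,030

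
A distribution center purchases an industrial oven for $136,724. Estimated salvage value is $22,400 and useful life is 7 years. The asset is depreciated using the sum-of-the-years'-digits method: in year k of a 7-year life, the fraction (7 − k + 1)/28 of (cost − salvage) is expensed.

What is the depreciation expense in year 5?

Depreciable base = $136,724 − $22,400 = $114,324.
Sum of the years' digits = 7+6+5+4+3+2+1 = 28.
Year 1: $114,324 × 7/28 = $28,581. Book value $108,143.
Year 2: $114,324 × 6/28 = $24,498. Book value $83,645.
Year 3: $114,324 × 5/28 = $20,415. Book value $63,230.
Year 4: $114,324 × 4/28 = $16,332. Book value $46,898.
Year 5: $114,324 × 3/28 = $12,249. Book value $34,649.

$12,249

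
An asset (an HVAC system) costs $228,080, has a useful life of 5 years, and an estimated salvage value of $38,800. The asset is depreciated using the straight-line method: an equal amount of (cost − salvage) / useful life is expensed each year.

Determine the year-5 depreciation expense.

Depreciable base = $228,080 − $38,800 = $189,280.
Annual expense = $189,280 / 5 = $37,856.

$37,856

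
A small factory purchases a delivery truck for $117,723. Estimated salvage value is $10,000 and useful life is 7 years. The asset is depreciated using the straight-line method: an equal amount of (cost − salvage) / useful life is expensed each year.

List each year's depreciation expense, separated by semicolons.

Depreciable base = $117,723 − $10,000 = $107,723.
Annual expense = $107,723 / 7 = $15,389.
End of year 1: book value $102,334.
End of year 2: book value $86,945.
End of year 3: book value $71,556.
End of year 4: book value $56,167.
End of year 5: book value $40,778.
End of year 6: book value $25,389.
End of year 7: book value $10,000.

$15,389; $15,389; $15,389; $15,389; $15,389; $15,389; $15,389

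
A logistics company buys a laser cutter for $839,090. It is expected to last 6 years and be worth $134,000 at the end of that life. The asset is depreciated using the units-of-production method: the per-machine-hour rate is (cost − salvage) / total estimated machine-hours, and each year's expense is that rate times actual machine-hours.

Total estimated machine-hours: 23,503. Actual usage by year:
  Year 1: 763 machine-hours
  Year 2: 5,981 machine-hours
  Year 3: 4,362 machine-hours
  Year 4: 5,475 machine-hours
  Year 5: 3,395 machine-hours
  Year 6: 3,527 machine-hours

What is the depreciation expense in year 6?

Depreciable base = $839,090 − $134,000 = $705,090.
Rate = $705,090 / 23,503 machine-hours = $30 per machine-hour.
Year 1: 763 × $30 = $22,890. Book value $816,200.
Year 2: 5,981 × $30 = $179,430. Book value $636,770.
Year 3: 4,362 × $30 = $130,860. Book value $505,910.
Year 4: 5,475 × $30 = $164,250. Book value $341,660.
Year 5: 3,395 × $30 = $101,850. Book value $239,810.
Year 6: 3,527 × $30 = $105,810. Book value $134,000.

$105,810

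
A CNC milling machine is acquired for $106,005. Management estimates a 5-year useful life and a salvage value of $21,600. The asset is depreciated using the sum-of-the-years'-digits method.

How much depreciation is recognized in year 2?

Depreciable base = $106,005 − $21,600 = $84,405.
Sum of the years' digits = 5+4+3+2+1 = 15.
Year 1: $84,405 × 5/15 = $28,135. Book value $77,870.
Year 2: $84,405 × 4/15 = $22,508. Book value $55,362.

$22,508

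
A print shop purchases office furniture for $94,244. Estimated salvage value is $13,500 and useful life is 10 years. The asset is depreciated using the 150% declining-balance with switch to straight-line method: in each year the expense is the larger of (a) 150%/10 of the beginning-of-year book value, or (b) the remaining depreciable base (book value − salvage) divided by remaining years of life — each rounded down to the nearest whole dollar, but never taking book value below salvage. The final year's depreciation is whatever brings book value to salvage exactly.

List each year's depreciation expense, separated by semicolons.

Depreciable base = $94,244 − $13,500 = $80,744.
Year 1: DB = ⌊$94,244 × 150%/10⌋ = $14,136; SL = ⌊$80,744/10⌋ = $8,074 → take DB $14,136. Book value $80,108.
Year 2: DB = ⌊$80,108 × 150%/10⌋ = $12,016; SL = ⌊$66,608/9⌋ = $7,400 → take DB $12,016. Book value $68,092.
Year 3: DB = ⌊$68,092 × 150%/10⌋ = $10,213; SL = ⌊$54,592/8⌋ = $6,824 → take DB $10,213. Book value $57,879.
Year 4: DB = ⌊$57,879 × 150%/10⌋ = $8,681; SL = ⌊$44,379/7⌋ = $6,339 → take DB $8,681. Book value $49,198.
Year 5: DB = ⌊$49,198 × 150%/10⌋ = $7,379; SL = ⌊$35,698/6⌋ = $5,949 → take DB $7,379. Book value $41,819.
Year 6: DB = ⌊$41,819 × 150%/10⌋ = $6,272; SL = ⌊$28,319/5⌋ = $5,663 → take DB $6,272. Book value $35,547.
Year 7: DB = ⌊$35,547 × 150%/10⌋ = $5,332; SL = ⌊$22,047/4⌋ = $5,511 → take SL $5,511. Book value $30,036.
Year 8: DB = ⌊$30,036 × 150%/10⌋ = $4,505; SL = ⌊$16,536/3⌋ = $5,512 → take SL $5,512. Book value $24,524.
Year 9: DB = ⌊$24,524 × 150%/10⌋ = $3,678; SL = ⌊$11,024/2⌋ = $5,512 → take SL $5,512. Book value $19,012.
Year 10 (final): $19,012 − $13,500 = $5,512. Book value $13,500.

$14,136; $12,016; $10,213; $8,681; $7,379; $6,272; $5,511; $5,512; $5,512; $5,512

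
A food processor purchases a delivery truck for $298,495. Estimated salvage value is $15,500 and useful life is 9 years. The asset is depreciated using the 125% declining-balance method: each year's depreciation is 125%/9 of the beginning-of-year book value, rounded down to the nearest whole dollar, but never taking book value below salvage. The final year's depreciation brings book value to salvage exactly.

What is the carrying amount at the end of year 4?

$164,127

Depreciable base = $298,495 − $15,500 = $282,995.
Year 1: ⌊$298,495 × 125%/9⌋ = $41,457. Book value $257,038.
Year 2: ⌊$257,038 × 125%/9⌋ = $35,699. Book value $221,339.
Year 3: ⌊$221,339 × 125%/9⌋ = $30,741. Book value $190,598.
Year 4: ⌊$190,598 × 125%/9⌋ = $26,471. Book value $164,127.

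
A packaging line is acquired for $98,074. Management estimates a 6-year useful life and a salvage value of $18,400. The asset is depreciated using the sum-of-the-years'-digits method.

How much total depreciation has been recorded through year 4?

Depreciable base = $98,074 − $18,400 = $79,674.
Sum of the years' digits = 6+5+4+3+2+1 = 21.
Year 1: $79,674 × 6/21 = $22,764. Book value $75,310.
Year 2: $79,674 × 5/21 = $18,970. Book value $56,340.
Year 3: $79,674 × 4/21 = $15,176. Book value $41,164.
Year 4: $79,674 × 3/21 = $11,382. Book value $29,782.
Accumulated through year 4 = $98,074 − $29,782 = $68,292.

$68,292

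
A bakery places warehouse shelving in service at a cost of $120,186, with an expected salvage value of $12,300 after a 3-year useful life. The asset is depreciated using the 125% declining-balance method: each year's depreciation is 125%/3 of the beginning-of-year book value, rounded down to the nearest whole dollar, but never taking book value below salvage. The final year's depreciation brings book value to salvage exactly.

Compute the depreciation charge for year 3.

Depreciable base = $120,186 − $12,300 = $107,886.
Year 1: ⌊$120,186 × 125%/3⌋ = $50,077. Book value $70,109.
Year 2: ⌊$70,109 × 125%/3⌋ = $29,212. Book value $40,897.
Year 3 (final): $40,897 − $12,300 = $28,597. Book value $12,300.

$28,597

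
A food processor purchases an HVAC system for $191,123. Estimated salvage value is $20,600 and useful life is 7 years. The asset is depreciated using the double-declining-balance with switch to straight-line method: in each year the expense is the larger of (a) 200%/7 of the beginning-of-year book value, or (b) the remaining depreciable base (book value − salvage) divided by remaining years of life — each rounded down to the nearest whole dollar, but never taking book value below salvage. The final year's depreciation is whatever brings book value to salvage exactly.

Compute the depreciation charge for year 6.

Depreciable base = $191,123 − $20,600 = $170,523.
Year 1: DB = ⌊$191,123 × 200%/7⌋ = $54,606; SL = ⌊$170,523/7⌋ = $24,360 → take DB $54,606. Book value $136,517.
Year 2: DB = ⌊$136,517 × 200%/7⌋ = $39,004; SL = ⌊$115,917/6⌋ = $19,319 → take DB $39,004. Book value $97,513.
Year 3: DB = ⌊$97,513 × 200%/7⌋ = $27,860; SL = ⌊$76,913/5⌋ = $15,382 → take DB $27,860. Book value $69,653.
Year 4: DB = ⌊$69,653 × 200%/7⌋ = $19,900; SL = ⌊$49,053/4⌋ = $12,263 → take DB $19,900. Book value $49,753.
Year 5: DB = ⌊$49,753 × 200%/7⌋ = $14,215; SL = ⌊$29,153/3⌋ = $9,717 → take DB $14,215. Book value $35,538.
Year 6: DB = ⌊$35,538 × 200%/7⌋ = $10,153; SL = ⌊$14,938/2⌋ = $7,469 → take DB $10,153. Book value $25,385.

$10,153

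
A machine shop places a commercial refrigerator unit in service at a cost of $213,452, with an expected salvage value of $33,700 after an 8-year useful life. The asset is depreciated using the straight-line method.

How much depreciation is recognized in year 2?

$22,469

Depreciable base = $213,452 − $33,700 = $179,752.
Annual expense = $179,752 / 8 = $22,469.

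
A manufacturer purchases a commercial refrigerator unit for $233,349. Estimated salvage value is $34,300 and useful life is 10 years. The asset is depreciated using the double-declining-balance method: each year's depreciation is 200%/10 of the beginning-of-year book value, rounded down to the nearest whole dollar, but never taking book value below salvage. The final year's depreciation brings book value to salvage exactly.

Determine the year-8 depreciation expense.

$9,787

Depreciable base = $233,349 − $34,300 = $199,049.
Year 1: ⌊$233,349 × 200%/10⌋ = $46,669. Book value $186,680.
Year 2: ⌊$186,680 × 200%/10⌋ = $37,336. Book value $149,344.
Year 3: ⌊$149,344 × 200%/10⌋ = $29,868. Book value $119,476.
Year 4: ⌊$119,476 × 200%/10⌋ = $23,895. Book value $95,581.
Year 5: ⌊$95,581 × 200%/10⌋ = $19,116. Book value $76,465.
Year 6: ⌊$76,465 × 200%/10⌋ = $15,293. Book value $61,172.
Year 7: ⌊$61,172 × 200%/10⌋ = $12,234. Book value $48,938.
Year 8: ⌊$48,938 × 200%/10⌋ = $9,787. Book value $39,151.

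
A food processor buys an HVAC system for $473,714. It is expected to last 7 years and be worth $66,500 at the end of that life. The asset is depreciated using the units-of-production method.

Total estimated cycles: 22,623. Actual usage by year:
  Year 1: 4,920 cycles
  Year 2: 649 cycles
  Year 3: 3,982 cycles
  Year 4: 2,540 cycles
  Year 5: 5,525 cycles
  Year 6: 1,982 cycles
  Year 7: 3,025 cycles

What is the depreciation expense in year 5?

$99,450

Depreciable base = $473,714 − $66,500 = $407,214.
Rate = $407,214 / 22,623 cycles = $18 per cycle.
Year 1: 4,920 × $18 = $88,560. Book value $385,154.
Year 2: 649 × $18 = $11,682. Book value $373,472.
Year 3: 3,982 × $18 = $71,676. Book value $301,796.
Year 4: 2,540 × $18 = $45,720. Book value $256,076.
Year 5: 5,525 × $18 = $99,450. Book value $156,626.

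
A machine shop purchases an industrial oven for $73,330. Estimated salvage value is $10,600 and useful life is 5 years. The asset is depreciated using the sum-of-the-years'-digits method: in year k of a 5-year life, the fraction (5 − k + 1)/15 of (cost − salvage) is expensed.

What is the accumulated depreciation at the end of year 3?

$50,184

Depreciable base = $73,330 − $10,600 = $62,730.
Sum of the years' digits = 5+4+3+2+1 = 15.
Year 1: $62,730 × 5/15 = $20,910. Book value $52,420.
Year 2: $62,730 × 4/15 = $16,728. Book value $35,692.
Year 3: $62,730 × 3/15 = $12,546. Book value $23,146.
Accumulated through year 3 = $73,330 − $23,146 = $50,184.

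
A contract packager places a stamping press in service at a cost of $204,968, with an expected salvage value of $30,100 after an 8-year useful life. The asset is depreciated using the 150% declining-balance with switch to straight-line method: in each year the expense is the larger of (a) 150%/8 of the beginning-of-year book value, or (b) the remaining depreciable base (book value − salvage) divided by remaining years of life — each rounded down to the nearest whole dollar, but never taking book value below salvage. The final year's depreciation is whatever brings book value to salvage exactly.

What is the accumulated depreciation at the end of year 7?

Depreciable base = $204,968 − $30,100 = $174,868.
Year 1: DB = ⌊$204,968 × 150%/8⌋ = $38,431; SL = ⌊$174,868/8⌋ = $21,858 → take DB $38,431. Book value $166,537.
Year 2: DB = ⌊$166,537 × 150%/8⌋ = $31,225; SL = ⌊$136,437/7⌋ = $19,491 → take DB $31,225. Book value $135,312.
Year 3: DB = ⌊$135,312 × 150%/8⌋ = $25,371; SL = ⌊$105,212/6⌋ = $17,535 → take DB $25,371. Book value $109,941.
Year 4: DB = ⌊$109,941 × 150%/8⌋ = $20,613; SL = ⌊$79,841/5⌋ = $15,968 → take DB $20,613. Book value $89,328.
Year 5: DB = ⌊$89,328 × 150%/8⌋ = $16,749; SL = ⌊$59,228/4⌋ = $14,807 → take DB $16,749. Book value $72,579.
Year 6: DB = ⌊$72,579 × 150%/8⌋ = $13,608; SL = ⌊$42,479/3⌋ = $14,159 → take SL $14,159. Book value $58,420.
Year 7: DB = ⌊$58,420 × 150%/8⌋ = $10,953; SL = ⌊$28,320/2⌋ = $14,160 → take SL $14,160. Book value $44,260.
Accumulated through year 7 = $204,968 − $44,260 = $160,708.

$160,708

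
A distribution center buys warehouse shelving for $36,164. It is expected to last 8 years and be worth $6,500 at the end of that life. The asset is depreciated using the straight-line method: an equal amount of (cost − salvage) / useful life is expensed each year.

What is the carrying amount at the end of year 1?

Depreciable base = $36,164 − $6,500 = $29,664.
Annual expense = $29,664 / 8 = $3,708.
End of year 1: book value $32,456.

$32,456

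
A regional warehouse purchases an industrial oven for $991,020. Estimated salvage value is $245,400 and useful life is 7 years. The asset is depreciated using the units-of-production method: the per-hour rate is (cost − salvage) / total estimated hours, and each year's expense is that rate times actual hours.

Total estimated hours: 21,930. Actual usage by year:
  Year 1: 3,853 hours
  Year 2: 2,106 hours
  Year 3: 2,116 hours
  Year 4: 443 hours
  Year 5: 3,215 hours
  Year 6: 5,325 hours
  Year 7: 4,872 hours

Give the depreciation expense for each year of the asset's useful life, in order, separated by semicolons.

$131,002; $71,604; $71,944; $15,062; $109,310; $181,050; $165,648

Depreciable base = $991,020 − $245,400 = $745,620.
Rate = $745,620 / 21,930 hours = $34 per hour.
Year 1: 3,853 × $34 = $131,002. Book value $860,018.
Year 2: 2,106 × $34 = $71,604. Book value $788,414.
Year 3: 2,116 × $34 = $71,944. Book value $716,470.
Year 4: 443 × $34 = $15,062. Book value $701,408.
Year 5: 3,215 × $34 = $109,310. Book value $592,098.
Year 6: 5,325 × $34 = $181,050. Book value $411,048.
Year 7: 4,872 × $34 = $165,648. Book value $245,400.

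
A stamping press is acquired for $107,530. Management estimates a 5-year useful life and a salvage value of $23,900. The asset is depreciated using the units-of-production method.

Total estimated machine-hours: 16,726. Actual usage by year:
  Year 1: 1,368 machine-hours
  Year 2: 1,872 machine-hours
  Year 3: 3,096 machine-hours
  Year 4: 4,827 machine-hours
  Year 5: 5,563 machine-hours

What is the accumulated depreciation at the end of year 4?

$55,815

Depreciable base = $107,530 − $23,900 = $83,630.
Rate = $83,630 / 16,726 machine-hours = $5 per machine-hour.
Year 1: 1,368 × $5 = $6,840. Book value $100,690.
Year 2: 1,872 × $5 = $9,360. Book value $91,330.
Year 3: 3,096 × $5 = $15,480. Book value $75,850.
Year 4: 4,827 × $5 = $24,135. Book value $51,715.
Accumulated through year 4 = $107,530 − $51,715 = $55,815.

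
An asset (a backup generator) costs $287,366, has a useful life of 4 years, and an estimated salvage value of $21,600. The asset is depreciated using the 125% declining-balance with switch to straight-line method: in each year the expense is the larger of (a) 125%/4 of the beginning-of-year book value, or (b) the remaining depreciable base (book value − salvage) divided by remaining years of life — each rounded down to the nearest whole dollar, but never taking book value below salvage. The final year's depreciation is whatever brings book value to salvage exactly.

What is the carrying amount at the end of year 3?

Depreciable base = $287,366 − $21,600 = $265,766.
Year 1: DB = ⌊$287,366 × 125%/4⌋ = $89,801; SL = ⌊$265,766/4⌋ = $66,441 → take DB $89,801. Book value $197,565.
Year 2: DB = ⌊$197,565 × 125%/4⌋ = $61,739; SL = ⌊$175,965/3⌋ = $58,655 → take DB $61,739. Book value $135,826.
Year 3: DB = ⌊$135,826 × 125%/4⌋ = $42,445; SL = ⌊$114,226/2⌋ = $57,113 → take SL $57,113. Book value $78,713.

$78,713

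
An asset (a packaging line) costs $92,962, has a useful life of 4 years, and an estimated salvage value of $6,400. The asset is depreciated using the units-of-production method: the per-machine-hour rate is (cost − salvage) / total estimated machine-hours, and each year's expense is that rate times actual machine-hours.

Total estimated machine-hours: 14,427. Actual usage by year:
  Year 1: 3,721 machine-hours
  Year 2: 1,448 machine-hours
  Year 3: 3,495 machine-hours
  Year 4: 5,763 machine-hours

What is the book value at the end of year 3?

Depreciable base = $92,962 − $6,400 = $86,562.
Rate = $86,562 / 14,427 machine-hours = $6 per machine-hour.
Year 1: 3,721 × $6 = $22,326. Book value $70,636.
Year 2: 1,448 × $6 = $8,688. Book value $61,948.
Year 3: 3,495 × $6 = $20,970. Book value $40,978.

$40,978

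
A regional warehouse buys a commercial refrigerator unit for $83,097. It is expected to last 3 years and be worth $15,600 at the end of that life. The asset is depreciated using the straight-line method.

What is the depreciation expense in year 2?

$22,499

Depreciable base = $83,097 − $15,600 = $67,497.
Annual expense = $67,497 / 3 = $22,499.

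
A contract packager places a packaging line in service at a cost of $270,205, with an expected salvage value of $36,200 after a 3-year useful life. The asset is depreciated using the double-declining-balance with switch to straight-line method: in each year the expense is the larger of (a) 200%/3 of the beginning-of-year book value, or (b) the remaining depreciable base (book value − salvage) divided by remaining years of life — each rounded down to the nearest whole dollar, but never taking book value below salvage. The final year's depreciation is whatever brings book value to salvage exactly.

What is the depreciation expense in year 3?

$0

Depreciable base = $270,205 − $36,200 = $234,005.
Year 1: DB = ⌊$270,205 × 200%/3⌋ = $180,136; SL = ⌊$234,005/3⌋ = $78,001 → take DB $180,136. Book value $90,069.
Year 2: DB = ⌊$90,069 × 200%/3⌋ = $60,046; SL = ⌊$53,869/2⌋ = $26,934 → take DB $60,046, capped at $53,869. Book value $36,200.
Year 3 (final): $36,200 − $36,200 = $0. Book value $36,200.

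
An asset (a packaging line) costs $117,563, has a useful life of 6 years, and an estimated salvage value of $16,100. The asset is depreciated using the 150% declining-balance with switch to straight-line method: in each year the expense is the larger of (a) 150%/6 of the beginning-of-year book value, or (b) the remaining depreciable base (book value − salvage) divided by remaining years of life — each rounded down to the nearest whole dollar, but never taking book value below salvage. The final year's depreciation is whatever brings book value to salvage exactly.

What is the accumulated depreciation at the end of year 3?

Depreciable base = $117,563 − $16,100 = $101,463.
Year 1: DB = ⌊$117,563 × 150%/6⌋ = $29,390; SL = ⌊$101,463/6⌋ = $16,910 → take DB $29,390. Book value $88,173.
Year 2: DB = ⌊$88,173 × 150%/6⌋ = $22,043; SL = ⌊$72,073/5⌋ = $14,414 → take DB $22,043. Book value $66,130.
Year 3: DB = ⌊$66,130 × 150%/6⌋ = $16,532; SL = ⌊$50,030/4⌋ = $12,507 → take DB $16,532. Book value $49,598.
Accumulated through year 3 = $117,563 − $49,598 = $67,965.

$67,965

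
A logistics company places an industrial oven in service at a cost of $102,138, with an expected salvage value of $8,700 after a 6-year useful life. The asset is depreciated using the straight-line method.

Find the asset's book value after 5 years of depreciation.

$24,273

Depreciable base = $102,138 − $8,700 = $93,438.
Annual expense = $93,438 / 6 = $15,573.
End of year 1: book value $86,565.
End of year 2: book value $70,992.
End of year 3: book value $55,419.
End of year 4: book value $39,846.
End of year 5: book value $24,273.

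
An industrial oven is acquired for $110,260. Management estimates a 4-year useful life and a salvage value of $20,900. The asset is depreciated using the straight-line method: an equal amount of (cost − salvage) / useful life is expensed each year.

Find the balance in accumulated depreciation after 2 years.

$44,680

Depreciable base = $110,260 − $20,900 = $89,360.
Annual expense = $89,360 / 4 = $22,340.
End of year 1: book value $87,920.
End of year 2: book value $65,580.
Accumulated through year 2 = $110,260 − $65,580 = $44,680.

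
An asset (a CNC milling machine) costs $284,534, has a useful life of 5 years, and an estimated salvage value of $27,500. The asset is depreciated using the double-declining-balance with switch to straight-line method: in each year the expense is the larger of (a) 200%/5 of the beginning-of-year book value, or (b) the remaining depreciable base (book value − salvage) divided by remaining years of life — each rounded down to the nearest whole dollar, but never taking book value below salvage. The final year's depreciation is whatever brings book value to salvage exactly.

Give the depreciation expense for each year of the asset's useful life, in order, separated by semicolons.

Depreciable base = $284,534 − $27,500 = $257,034.
Year 1: DB = ⌊$284,534 × 200%/5⌋ = $113,813; SL = ⌊$257,034/5⌋ = $51,406 → take DB $113,813. Book value $170,721.
Year 2: DB = ⌊$170,721 × 200%/5⌋ = $68,288; SL = ⌊$143,221/4⌋ = $35,805 → take DB $68,288. Book value $102,433.
Year 3: DB = ⌊$102,433 × 200%/5⌋ = $40,973; SL = ⌊$74,933/3⌋ = $24,977 → take DB $40,973. Book value $61,460.
Year 4: DB = ⌊$61,460 × 200%/5⌋ = $24,584; SL = ⌊$33,960/2⌋ = $16,980 → take DB $24,584. Book value $36,876.
Year 5 (final): $36,876 − $27,500 = $9,376. Book value $27,500.

$113,813; $68,288; $40,973; $24,584; $9,376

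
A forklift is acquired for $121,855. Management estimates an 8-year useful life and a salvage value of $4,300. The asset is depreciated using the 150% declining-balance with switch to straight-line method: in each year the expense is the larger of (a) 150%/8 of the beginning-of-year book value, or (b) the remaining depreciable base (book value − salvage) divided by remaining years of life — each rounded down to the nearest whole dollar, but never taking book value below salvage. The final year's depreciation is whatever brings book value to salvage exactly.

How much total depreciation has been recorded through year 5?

$80,950

Depreciable base = $121,855 − $4,300 = $117,555.
Year 1: DB = ⌊$121,855 × 150%/8⌋ = $22,847; SL = ⌊$117,555/8⌋ = $14,694 → take DB $22,847. Book value $99,008.
Year 2: DB = ⌊$99,008 × 150%/8⌋ = $18,564; SL = ⌊$94,708/7⌋ = $13,529 → take DB $18,564. Book value $80,444.
Year 3: DB = ⌊$80,444 × 150%/8⌋ = $15,083; SL = ⌊$76,144/6⌋ = $12,690 → take DB $15,083. Book value $65,361.
Year 4: DB = ⌊$65,361 × 150%/8⌋ = $12,255; SL = ⌊$61,061/5⌋ = $12,212 → take DB $12,255. Book value $53,106.
Year 5: DB = ⌊$53,106 × 150%/8⌋ = $9,957; SL = ⌊$48,806/4⌋ = $12,201 → take SL $12,201. Book value $40,905.
Accumulated through year 5 = $121,855 − $40,905 = $80,950.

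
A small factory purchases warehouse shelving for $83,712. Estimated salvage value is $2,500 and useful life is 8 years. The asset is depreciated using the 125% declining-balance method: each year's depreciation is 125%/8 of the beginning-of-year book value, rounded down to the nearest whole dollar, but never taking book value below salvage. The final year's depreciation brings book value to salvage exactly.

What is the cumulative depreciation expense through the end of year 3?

Depreciable base = $83,712 − $2,500 = $81,212.
Year 1: ⌊$83,712 × 125%/8⌋ = $13,080. Book value $70,632.
Year 2: ⌊$70,632 × 125%/8⌋ = $11,036. Book value $59,596.
Year 3: ⌊$59,596 × 125%/8⌋ = $9,311. Book value $50,285.
Accumulated through year 3 = $83,712 − $50,285 = $33,427.

$33,427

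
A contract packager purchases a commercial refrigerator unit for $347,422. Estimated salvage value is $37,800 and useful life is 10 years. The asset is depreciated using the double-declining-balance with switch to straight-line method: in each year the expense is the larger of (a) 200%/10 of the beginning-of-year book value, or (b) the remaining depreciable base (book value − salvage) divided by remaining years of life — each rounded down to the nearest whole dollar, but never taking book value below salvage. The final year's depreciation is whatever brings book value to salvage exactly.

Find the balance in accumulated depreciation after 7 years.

$274,561

Depreciable base = $347,422 − $37,800 = $309,622.
Year 1: DB = ⌊$347,422 × 200%/10⌋ = $69,484; SL = ⌊$309,622/10⌋ = $30,962 → take DB $69,484. Book value $277,938.
Year 2: DB = ⌊$277,938 × 200%/10⌋ = $55,587; SL = ⌊$240,138/9⌋ = $26,682 → take DB $55,587. Book value $222,351.
Year 3: DB = ⌊$222,351 × 200%/10⌋ = $44,470; SL = ⌊$184,551/8⌋ = $23,068 → take DB $44,470. Book value $177,881.
Year 4: DB = ⌊$177,881 × 200%/10⌋ = $35,576; SL = ⌊$140,081/7⌋ = $20,011 → take DB $35,576. Book value $142,305.
Year 5: DB = ⌊$142,305 × 200%/10⌋ = $28,461; SL = ⌊$104,505/6⌋ = $17,417 → take DB $28,461. Book value $113,844.
Year 6: DB = ⌊$113,844 × 200%/10⌋ = $22,768; SL = ⌊$76,044/5⌋ = $15,208 → take DB $22,768. Book value $91,076.
Year 7: DB = ⌊$91,076 × 200%/10⌋ = $18,215; SL = ⌊$53,276/4⌋ = $13,319 → take DB $18,215. Book value $72,861.
Accumulated through year 7 = $347,422 − $72,861 = $274,561.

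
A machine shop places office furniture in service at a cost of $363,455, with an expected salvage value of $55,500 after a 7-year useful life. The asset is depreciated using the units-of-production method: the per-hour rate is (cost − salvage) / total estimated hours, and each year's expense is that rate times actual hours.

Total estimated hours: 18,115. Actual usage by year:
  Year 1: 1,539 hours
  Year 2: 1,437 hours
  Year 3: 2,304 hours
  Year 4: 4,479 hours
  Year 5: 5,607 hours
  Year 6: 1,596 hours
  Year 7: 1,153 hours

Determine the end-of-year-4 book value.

$197,552

Depreciable base = $363,455 − $55,500 = $307,955.
Rate = $307,955 / 18,115 hours = $17 per hour.
Year 1: 1,539 × $17 = $26,163. Book value $337,292.
Year 2: 1,437 × $17 = $24,429. Book value $312,863.
Year 3: 2,304 × $17 = $39,168. Book value $273,695.
Year 4: 4,479 × $17 = $76,143. Book value $197,552.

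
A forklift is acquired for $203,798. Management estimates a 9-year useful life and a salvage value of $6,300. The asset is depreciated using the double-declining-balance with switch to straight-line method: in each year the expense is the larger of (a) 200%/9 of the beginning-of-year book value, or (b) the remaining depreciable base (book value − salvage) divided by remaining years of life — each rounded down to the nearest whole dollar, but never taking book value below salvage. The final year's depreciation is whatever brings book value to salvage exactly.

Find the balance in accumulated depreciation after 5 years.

Depreciable base = $203,798 − $6,300 = $197,498.
Year 1: DB = ⌊$203,798 × 200%/9⌋ = $45,288; SL = ⌊$197,498/9⌋ = $21,944 → take DB $45,288. Book value $158,510.
Year 2: DB = ⌊$158,510 × 200%/9⌋ = $35,224; SL = ⌊$152,210/8⌋ = $19,026 → take DB $35,224. Book value $123,286.
Year 3: DB = ⌊$123,286 × 200%/9⌋ = $27,396; SL = ⌊$116,986/7⌋ = $16,712 → take DB $27,396. Book value $95,890.
Year 4: DB = ⌊$95,890 × 200%/9⌋ = $21,308; SL = ⌊$89,590/6⌋ = $14,931 → take DB $21,308. Book value $74,582.
Year 5: DB = ⌊$74,582 × 200%/9⌋ = $16,573; SL = ⌊$68,282/5⌋ = $13,656 → take DB $16,573. Book value $58,009.
Accumulated through year 5 = $203,798 − $58,009 = $145,789.

$145,789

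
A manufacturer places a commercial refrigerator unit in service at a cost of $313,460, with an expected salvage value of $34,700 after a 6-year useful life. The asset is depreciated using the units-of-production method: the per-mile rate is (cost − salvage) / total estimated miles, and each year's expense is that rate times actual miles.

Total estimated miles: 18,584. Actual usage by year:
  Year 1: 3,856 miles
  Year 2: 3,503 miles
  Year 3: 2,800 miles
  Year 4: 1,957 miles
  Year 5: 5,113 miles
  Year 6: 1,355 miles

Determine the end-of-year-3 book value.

Depreciable base = $313,460 − $34,700 = $278,760.
Rate = $278,760 / 18,584 miles = $15 per mile.
Year 1: 3,856 × $15 = $57,840. Book value $255,620.
Year 2: 3,503 × $15 = $52,545. Book value $203,075.
Year 3: 2,800 × $15 = $42,000. Book value $161,075.

$161,075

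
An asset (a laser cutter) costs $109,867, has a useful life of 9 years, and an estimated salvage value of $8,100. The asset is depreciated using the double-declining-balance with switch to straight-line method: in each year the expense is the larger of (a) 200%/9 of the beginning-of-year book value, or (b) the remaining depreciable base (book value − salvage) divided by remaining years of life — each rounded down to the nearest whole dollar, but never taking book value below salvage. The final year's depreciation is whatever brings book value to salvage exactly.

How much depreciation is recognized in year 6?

Depreciable base = $109,867 − $8,100 = $101,767.
Year 1: DB = ⌊$109,867 × 200%/9⌋ = $24,414; SL = ⌊$101,767/9⌋ = $11,307 → take DB $24,414. Book value $85,453.
Year 2: DB = ⌊$85,453 × 200%/9⌋ = $18,989; SL = ⌊$77,353/8⌋ = $9,669 → take DB $18,989. Book value $66,464.
Year 3: DB = ⌊$66,464 × 200%/9⌋ = $14,769; SL = ⌊$58,364/7⌋ = $8,337 → take DB $14,769. Book value $51,695.
Year 4: DB = ⌊$51,695 × 200%/9⌋ = $11,487; SL = ⌊$43,595/6⌋ = $7,265 → take DB $11,487. Book value $40,208.
Year 5: DB = ⌊$40,208 × 200%/9⌋ = $8,935; SL = ⌊$32,108/5⌋ = $6,421 → take DB $8,935. Book value $31,273.
Year 6: DB = ⌊$31,273 × 200%/9⌋ = $6,949; SL = ⌊$23,173/4⌋ = $5,793 → take DB $6,949. Book value $24,324.

$6,949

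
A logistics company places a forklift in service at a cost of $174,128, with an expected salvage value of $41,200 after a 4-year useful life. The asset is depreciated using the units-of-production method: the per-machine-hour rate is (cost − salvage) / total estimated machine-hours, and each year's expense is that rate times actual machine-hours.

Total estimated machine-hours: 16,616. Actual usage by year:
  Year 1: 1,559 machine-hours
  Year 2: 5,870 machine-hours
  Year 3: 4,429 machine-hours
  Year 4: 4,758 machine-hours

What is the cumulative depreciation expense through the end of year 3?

$94,864

Depreciable base = $174,128 − $41,200 = $132,928.
Rate = $132,928 / 16,616 machine-hours = $8 per machine-hour.
Year 1: 1,559 × $8 = $12,472. Book value $161,656.
Year 2: 5,870 × $8 = $46,960. Book value $114,696.
Year 3: 4,429 × $8 = $35,432. Book value $79,264.
Accumulated through year 3 = $174,128 − $79,264 = $94,864.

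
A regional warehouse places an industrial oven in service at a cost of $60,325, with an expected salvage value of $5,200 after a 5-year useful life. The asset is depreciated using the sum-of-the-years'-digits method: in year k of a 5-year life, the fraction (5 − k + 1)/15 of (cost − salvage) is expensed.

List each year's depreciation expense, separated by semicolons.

$18,375; $14,700; $11,025; $7,350; $3,675

Depreciable base = $60,325 − $5,200 = $55,125.
Sum of the years' digits = 5+4+3+2+1 = 15.
Year 1: $55,125 × 5/15 = $18,375. Book value $41,950.
Year 2: $55,125 × 4/15 = $14,700. Book value $27,250.
Year 3: $55,125 × 3/15 = $11,025. Book value $16,225.
Year 4: $55,125 × 2/15 = $7,350. Book value $8,875.
Year 5: $55,125 × 1/15 = $3,675. Book value $5,200.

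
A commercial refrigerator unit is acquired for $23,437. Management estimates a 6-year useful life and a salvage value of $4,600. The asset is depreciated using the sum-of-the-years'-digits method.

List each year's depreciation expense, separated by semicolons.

Depreciable base = $23,437 − $4,600 = $18,837.
Sum of the years' digits = 6+5+4+3+2+1 = 21.
Year 1: $18,837 × 6/21 = $5,382. Book value $18,055.
Year 2: $18,837 × 5/21 = $4,485. Book value $13,570.
Year 3: $18,837 × 4/21 = $3,588. Book value $9,982.
Year 4: $18,837 × 3/21 = $2,691. Book value $7,291.
Year 5: $18,837 × 2/21 = $1,794. Book value $5,497.
Year 6: $18,837 × 1/21 = $897. Book value $4,600.

$5,382; $4,485; $3,588; $2,691; $1,794; $897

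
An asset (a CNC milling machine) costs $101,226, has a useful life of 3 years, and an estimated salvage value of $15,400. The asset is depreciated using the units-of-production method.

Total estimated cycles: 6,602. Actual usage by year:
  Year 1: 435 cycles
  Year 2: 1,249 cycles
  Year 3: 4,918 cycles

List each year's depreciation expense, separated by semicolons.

$5,655; $16,237; $63,934

Depreciable base = $101,226 − $15,400 = $85,826.
Rate = $85,826 / 6,602 cycles = $13 per cycle.
Year 1: 435 × $13 = $5,655. Book value $95,571.
Year 2: 1,249 × $13 = $16,237. Book value $79,334.
Year 3: 4,918 × $13 = $63,934. Book value $15,400.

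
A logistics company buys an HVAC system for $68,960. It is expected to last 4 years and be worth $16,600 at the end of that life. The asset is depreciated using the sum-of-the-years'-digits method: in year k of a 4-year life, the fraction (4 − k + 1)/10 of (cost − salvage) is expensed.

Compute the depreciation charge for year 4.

Depreciable base = $68,960 − $16,600 = $52,360.
Sum of the years' digits = 4+3+2+1 = 10.
Year 1: $52,360 × 4/10 = $20,944. Book value $48,016.
Year 2: $52,360 × 3/10 = $15,708. Book value $32,308.
Year 3: $52,360 × 2/10 = $10,472. Book value $21,836.
Year 4: $52,360 × 1/10 = $5,236. Book value $16,600.

$5,236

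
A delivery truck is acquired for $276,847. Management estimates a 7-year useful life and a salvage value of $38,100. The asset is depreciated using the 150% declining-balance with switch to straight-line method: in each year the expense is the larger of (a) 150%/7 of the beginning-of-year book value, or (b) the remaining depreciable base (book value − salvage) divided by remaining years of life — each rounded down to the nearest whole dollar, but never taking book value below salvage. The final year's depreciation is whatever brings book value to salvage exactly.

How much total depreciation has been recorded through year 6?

Depreciable base = $276,847 − $38,100 = $238,747.
Year 1: DB = ⌊$276,847 × 150%/7⌋ = $59,324; SL = ⌊$238,747/7⌋ = $34,106 → take DB $59,324. Book value $217,523.
Year 2: DB = ⌊$217,523 × 150%/7⌋ = $46,612; SL = ⌊$179,423/6⌋ = $29,903 → take DB $46,612. Book value $170,911.
Year 3: DB = ⌊$170,911 × 150%/7⌋ = $36,623; SL = ⌊$132,811/5⌋ = $26,562 → take DB $36,623. Book value $134,288.
Year 4: DB = ⌊$134,288 × 150%/7⌋ = $28,776; SL = ⌊$96,188/4⌋ = $24,047 → take DB $28,776. Book value $105,512.
Year 5: DB = ⌊$105,512 × 150%/7⌋ = $22,609; SL = ⌊$67,412/3⌋ = $22,470 → take DB $22,609. Book value $82,903.
Year 6: DB = ⌊$82,903 × 150%/7⌋ = $17,764; SL = ⌊$44,803/2⌋ = $22,401 → take SL $22,401. Book value $60,502.
Accumulated through year 6 = $276,847 − $60,502 = $216,345.

$216,345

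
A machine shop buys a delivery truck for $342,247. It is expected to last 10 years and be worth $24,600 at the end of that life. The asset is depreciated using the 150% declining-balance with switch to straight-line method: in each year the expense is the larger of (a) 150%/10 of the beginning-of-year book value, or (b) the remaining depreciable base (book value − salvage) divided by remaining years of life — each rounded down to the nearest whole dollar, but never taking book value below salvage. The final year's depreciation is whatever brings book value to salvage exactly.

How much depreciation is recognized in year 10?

$25,452

Depreciable base = $342,247 − $24,600 = $317,647.
Year 1: DB = ⌊$342,247 × 150%/10⌋ = $51,337; SL = ⌊$317,647/10⌋ = $31,764 → take DB $51,337. Book value $290,910.
Year 2: DB = ⌊$290,910 × 150%/10⌋ = $43,636; SL = ⌊$266,310/9⌋ = $29,590 → take DB $43,636. Book value $247,274.
Year 3: DB = ⌊$247,274 × 150%/10⌋ = $37,091; SL = ⌊$222,674/8⌋ = $27,834 → take DB $37,091. Book value $210,183.
Year 4: DB = ⌊$210,183 × 150%/10⌋ = $31,527; SL = ⌊$185,583/7⌋ = $26,511 → take DB $31,527. Book value $178,656.
Year 5: DB = ⌊$178,656 × 150%/10⌋ = $26,798; SL = ⌊$154,056/6⌋ = $25,676 → take DB $26,798. Book value $151,858.
Year 6: DB = ⌊$151,858 × 150%/10⌋ = $22,778; SL = ⌊$127,258/5⌋ = $25,451 → take SL $25,451. Book value $126,407.
Year 7: DB = ⌊$126,407 × 150%/10⌋ = $18,961; SL = ⌊$101,807/4⌋ = $25,451 → take SL $25,451. Book value $100,956.
Year 8: DB = ⌊$100,956 × 150%/10⌋ = $15,143; SL = ⌊$76,356/3⌋ = $25,452 → take SL $25,452. Book value $75,504.
Year 9: DB = ⌊$75,504 × 150%/10⌋ = $11,325; SL = ⌊$50,904/2⌋ = $25,452 → take SL $25,452. Book value $50,052.
Year 10 (final): $50,052 − $24,600 = $25,452. Book value $24,600.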